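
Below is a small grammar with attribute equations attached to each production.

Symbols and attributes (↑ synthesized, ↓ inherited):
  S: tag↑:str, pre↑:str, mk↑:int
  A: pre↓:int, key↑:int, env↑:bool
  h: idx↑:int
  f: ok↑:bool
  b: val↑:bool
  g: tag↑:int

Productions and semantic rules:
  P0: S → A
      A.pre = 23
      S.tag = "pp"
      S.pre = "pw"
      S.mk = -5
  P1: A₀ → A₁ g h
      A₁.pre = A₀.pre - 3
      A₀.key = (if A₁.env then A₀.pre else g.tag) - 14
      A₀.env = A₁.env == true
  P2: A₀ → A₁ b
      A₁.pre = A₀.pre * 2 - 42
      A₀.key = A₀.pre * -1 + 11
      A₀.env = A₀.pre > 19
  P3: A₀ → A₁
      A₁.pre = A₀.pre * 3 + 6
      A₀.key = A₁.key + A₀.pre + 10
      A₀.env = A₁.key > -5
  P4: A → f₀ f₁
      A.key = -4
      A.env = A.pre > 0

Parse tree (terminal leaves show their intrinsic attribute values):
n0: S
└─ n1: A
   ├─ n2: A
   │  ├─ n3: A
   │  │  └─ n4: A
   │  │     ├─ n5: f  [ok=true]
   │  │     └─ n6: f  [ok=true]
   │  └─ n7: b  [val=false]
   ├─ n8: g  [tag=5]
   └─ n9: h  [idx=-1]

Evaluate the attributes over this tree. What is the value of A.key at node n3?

4

1. n1.pre = 23  [23]
2. n2.pre = 20  [A₀.pre - 3]
3. n3.pre = -2  [A₀.pre * 2 - 42]
4. n4.pre = 0  [A₀.pre * 3 + 6]
5. n5.ok = true  [terminal]
6. n6.ok = true  [terminal]
7. n4.key = -4  [-4]
8. n4.env = false  [A.pre > 0]
9. n3.key = 4  [A₁.key + A₀.pre + 10]
10. n3.env = true  [A₁.key > -5]
11. n7.val = false  [terminal]
12. n2.key = -9  [A₀.pre * -1 + 11]
13. n2.env = true  [A₀.pre > 19]
14. n8.tag = 5  [terminal]
15. n9.idx = -1  [terminal]
16. n1.key = 9  [(if A₁.env then A₀.pre else g.tag) - 14]
17. n1.env = true  [A₁.env == true]
18. n0.tag = "pp"  ["pp"]
19. n0.pre = "pw"  ["pw"]
20. n0.mk = -5  [-5]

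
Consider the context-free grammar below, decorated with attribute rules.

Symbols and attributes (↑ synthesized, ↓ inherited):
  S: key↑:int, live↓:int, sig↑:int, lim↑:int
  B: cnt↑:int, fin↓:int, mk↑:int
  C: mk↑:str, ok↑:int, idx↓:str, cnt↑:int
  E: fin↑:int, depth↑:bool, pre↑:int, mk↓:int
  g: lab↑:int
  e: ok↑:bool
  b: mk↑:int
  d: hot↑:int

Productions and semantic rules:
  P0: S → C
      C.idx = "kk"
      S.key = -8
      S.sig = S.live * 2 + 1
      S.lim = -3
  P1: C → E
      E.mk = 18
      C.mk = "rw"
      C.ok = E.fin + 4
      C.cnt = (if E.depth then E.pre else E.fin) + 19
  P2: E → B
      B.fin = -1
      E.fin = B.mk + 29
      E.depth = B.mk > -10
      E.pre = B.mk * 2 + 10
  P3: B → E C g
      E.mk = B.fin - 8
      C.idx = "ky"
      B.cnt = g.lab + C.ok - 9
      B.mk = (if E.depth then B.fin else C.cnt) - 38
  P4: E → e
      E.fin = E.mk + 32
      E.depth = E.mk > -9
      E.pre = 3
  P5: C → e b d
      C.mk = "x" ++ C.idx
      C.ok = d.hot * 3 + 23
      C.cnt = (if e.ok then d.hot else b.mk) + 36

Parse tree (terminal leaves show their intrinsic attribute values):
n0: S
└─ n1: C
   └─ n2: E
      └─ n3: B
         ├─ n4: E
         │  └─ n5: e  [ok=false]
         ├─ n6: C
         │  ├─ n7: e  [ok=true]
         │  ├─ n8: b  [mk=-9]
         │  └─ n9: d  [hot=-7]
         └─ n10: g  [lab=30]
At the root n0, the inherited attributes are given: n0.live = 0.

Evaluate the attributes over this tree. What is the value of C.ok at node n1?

1. n0.live = 0  [given at root]
2. n1.idx = "kk"  ["kk"]
3. n2.mk = 18  [18]
4. n3.fin = -1  [-1]
5. n4.mk = -9  [B.fin - 8]
6. n5.ok = false  [terminal]
7. n4.fin = 23  [E.mk + 32]
8. n4.depth = false  [E.mk > -9]
9. n4.pre = 3  [3]
10. n6.idx = "ky"  ["ky"]
11. n7.ok = true  [terminal]
12. n8.mk = -9  [terminal]
13. n9.hot = -7  [terminal]
14. n6.mk = "xky"  ["x" ++ C.idx]
15. n6.ok = 2  [d.hot * 3 + 23]
16. n6.cnt = 29  [(if e.ok then d.hot else b.mk) + 36]
17. n10.lab = 30  [terminal]
18. n3.cnt = 23  [g.lab + C.ok - 9]
19. n3.mk = -9  [(if E.depth then B.fin else C.cnt) - 38]
20. n2.fin = 20  [B.mk + 29]
21. n2.depth = true  [B.mk > -10]
22. n2.pre = -8  [B.mk * 2 + 10]
23. n1.mk = "rw"  ["rw"]
24. n1.ok = 24  [E.fin + 4]
25. n1.cnt = 11  [(if E.depth then E.pre else E.fin) + 19]
26. n0.key = -8  [-8]
27. n0.sig = 1  [S.live * 2 + 1]
28. n0.lim = -3  [-3]

24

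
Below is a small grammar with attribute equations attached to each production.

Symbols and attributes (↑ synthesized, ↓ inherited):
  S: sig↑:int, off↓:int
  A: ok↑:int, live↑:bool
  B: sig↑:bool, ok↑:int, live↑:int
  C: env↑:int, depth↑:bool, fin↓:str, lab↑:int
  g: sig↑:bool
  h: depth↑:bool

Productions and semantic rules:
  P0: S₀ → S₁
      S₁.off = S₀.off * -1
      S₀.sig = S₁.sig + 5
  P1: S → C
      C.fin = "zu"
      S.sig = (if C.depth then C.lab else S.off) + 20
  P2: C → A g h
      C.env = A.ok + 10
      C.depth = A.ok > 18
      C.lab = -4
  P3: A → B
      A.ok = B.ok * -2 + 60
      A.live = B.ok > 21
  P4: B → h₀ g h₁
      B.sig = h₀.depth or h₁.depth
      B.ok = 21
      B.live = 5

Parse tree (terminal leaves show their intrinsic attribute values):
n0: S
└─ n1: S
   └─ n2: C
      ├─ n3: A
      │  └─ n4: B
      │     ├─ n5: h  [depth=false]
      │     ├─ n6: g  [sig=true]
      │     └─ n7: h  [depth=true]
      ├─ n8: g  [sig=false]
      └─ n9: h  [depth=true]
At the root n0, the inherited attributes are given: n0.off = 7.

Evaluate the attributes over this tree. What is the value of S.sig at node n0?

1. n0.off = 7  [given at root]
2. n1.off = -7  [S₀.off * -1]
3. n2.fin = "zu"  ["zu"]
4. n5.depth = false  [terminal]
5. n6.sig = true  [terminal]
6. n7.depth = true  [terminal]
7. n4.sig = true  [h₀.depth or h₁.depth]
8. n4.ok = 21  [21]
9. n4.live = 5  [5]
10. n3.ok = 18  [B.ok * -2 + 60]
11. n3.live = false  [B.ok > 21]
12. n8.sig = false  [terminal]
13. n9.depth = true  [terminal]
14. n2.env = 28  [A.ok + 10]
15. n2.depth = false  [A.ok > 18]
16. n2.lab = -4  [-4]
17. n1.sig = 13  [(if C.depth then C.lab else S.off) + 20]
18. n0.sig = 18  [S₁.sig + 5]

18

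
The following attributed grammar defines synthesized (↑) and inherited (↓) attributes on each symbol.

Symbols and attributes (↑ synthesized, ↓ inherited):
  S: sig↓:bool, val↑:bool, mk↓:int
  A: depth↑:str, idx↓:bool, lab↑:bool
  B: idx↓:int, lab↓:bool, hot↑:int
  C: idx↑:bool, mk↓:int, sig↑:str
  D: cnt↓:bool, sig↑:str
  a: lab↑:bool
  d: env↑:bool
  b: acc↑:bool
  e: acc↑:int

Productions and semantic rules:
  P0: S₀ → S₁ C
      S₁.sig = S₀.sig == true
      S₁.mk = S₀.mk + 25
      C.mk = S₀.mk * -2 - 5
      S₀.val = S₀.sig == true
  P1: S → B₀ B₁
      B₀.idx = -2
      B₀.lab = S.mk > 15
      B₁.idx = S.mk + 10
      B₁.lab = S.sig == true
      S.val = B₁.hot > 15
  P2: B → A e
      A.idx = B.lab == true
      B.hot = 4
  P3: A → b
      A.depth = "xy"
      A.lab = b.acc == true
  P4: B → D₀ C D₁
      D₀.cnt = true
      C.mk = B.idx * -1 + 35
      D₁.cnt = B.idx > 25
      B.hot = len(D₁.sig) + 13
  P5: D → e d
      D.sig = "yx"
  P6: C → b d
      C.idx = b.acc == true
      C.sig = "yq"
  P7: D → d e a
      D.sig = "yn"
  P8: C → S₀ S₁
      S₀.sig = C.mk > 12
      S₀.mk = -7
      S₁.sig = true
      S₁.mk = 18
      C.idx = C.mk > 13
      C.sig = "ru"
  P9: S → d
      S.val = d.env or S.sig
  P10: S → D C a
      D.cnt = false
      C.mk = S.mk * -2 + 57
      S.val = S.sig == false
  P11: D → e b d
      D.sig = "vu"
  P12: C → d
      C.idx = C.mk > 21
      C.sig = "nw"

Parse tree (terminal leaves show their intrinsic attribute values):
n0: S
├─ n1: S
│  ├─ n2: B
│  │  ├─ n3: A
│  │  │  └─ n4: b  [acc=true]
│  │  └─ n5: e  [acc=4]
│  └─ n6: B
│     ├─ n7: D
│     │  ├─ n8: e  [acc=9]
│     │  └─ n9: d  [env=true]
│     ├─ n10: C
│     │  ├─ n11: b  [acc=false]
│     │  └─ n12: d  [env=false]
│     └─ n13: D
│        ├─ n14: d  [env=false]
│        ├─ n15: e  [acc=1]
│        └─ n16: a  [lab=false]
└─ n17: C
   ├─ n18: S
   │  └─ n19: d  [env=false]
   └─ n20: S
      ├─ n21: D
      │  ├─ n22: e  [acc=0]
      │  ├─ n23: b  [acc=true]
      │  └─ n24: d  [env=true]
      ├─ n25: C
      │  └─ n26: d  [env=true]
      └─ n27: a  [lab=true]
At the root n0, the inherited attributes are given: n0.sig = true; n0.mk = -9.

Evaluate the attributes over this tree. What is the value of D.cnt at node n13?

1. n0.sig = true  [given at root]
2. n0.mk = -9  [given at root]
3. n1.sig = true  [S₀.sig == true]
4. n1.mk = 16  [S₀.mk + 25]
5. n2.idx = -2  [-2]
6. n2.lab = true  [S.mk > 15]
7. n3.idx = true  [B.lab == true]
8. n4.acc = true  [terminal]
9. n3.depth = "xy"  ["xy"]
10. n3.lab = true  [b.acc == true]
11. n5.acc = 4  [terminal]
12. n2.hot = 4  [4]
13. n6.idx = 26  [S.mk + 10]
14. n6.lab = true  [S.sig == true]
15. n7.cnt = true  [true]
16. n8.acc = 9  [terminal]
17. n9.env = true  [terminal]
18. n7.sig = "yx"  ["yx"]
19. n10.mk = 9  [B.idx * -1 + 35]
20. n11.acc = false  [terminal]
21. n12.env = false  [terminal]
22. n10.idx = false  [b.acc == true]
23. n10.sig = "yq"  ["yq"]
24. n13.cnt = true  [B.idx > 25]
25. n14.env = false  [terminal]
26. n15.acc = 1  [terminal]
27. n16.lab = false  [terminal]
28. n13.sig = "yn"  ["yn"]
29. n6.hot = 15  [len(D₁.sig) + 13]
30. n1.val = false  [B₁.hot > 15]
31. n17.mk = 13  [S₀.mk * -2 - 5]
32. n18.sig = true  [C.mk > 12]
33. n18.mk = -7  [-7]
34. n19.env = false  [terminal]
35. n18.val = true  [d.env or S.sig]
36. n20.sig = true  [true]
37. n20.mk = 18  [18]
38. n21.cnt = false  [false]
39. n22.acc = 0  [terminal]
40. n23.acc = true  [terminal]
41. n24.env = true  [terminal]
42. n21.sig = "vu"  ["vu"]
43. n25.mk = 21  [S.mk * -2 + 57]
44. n26.env = true  [terminal]
45. n25.idx = false  [C.mk > 21]
46. n25.sig = "nw"  ["nw"]
47. n27.lab = true  [terminal]
48. n20.val = false  [S.sig == false]
49. n17.idx = false  [C.mk > 13]
50. n17.sig = "ru"  ["ru"]
51. n0.val = true  [S₀.sig == true]

true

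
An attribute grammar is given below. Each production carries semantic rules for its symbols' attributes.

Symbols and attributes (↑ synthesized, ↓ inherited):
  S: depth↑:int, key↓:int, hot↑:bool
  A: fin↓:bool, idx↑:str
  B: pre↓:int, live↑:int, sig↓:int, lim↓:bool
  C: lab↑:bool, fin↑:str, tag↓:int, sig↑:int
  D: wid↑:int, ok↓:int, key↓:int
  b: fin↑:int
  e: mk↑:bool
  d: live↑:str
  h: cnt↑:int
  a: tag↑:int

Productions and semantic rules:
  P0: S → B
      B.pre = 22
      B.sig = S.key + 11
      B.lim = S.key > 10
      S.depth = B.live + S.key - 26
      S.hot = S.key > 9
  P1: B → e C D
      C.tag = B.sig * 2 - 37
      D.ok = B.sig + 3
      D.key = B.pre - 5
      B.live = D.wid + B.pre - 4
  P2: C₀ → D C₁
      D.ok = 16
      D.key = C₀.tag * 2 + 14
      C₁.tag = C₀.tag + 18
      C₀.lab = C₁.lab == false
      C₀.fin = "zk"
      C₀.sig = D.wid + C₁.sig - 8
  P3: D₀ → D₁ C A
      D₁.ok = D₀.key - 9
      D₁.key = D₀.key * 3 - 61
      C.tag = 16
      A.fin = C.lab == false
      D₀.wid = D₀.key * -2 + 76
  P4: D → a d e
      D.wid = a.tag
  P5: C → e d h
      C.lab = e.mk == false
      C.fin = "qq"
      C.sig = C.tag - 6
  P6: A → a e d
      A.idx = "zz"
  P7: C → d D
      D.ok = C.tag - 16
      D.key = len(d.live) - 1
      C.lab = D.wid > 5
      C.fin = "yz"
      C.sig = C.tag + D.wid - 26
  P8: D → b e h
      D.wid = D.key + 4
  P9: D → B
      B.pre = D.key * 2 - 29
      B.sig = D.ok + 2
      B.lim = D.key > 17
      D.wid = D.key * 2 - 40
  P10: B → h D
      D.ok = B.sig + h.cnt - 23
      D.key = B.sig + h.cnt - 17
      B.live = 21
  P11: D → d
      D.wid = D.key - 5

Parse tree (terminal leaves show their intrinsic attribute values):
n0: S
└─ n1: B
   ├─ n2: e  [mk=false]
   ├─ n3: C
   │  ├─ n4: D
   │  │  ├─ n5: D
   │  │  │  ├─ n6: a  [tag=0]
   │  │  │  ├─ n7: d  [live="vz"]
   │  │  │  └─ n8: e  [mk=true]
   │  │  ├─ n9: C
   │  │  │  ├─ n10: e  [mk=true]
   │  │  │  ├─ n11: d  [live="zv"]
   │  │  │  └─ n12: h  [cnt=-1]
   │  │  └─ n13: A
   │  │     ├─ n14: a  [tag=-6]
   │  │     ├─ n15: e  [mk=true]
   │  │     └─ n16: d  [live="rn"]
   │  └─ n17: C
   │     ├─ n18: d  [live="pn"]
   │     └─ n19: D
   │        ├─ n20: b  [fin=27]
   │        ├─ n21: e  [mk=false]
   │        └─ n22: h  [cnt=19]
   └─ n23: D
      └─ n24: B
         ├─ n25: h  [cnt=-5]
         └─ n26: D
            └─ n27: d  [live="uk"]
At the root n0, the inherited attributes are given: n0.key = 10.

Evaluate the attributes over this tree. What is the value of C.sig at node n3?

1. n0.key = 10  [given at root]
2. n1.pre = 22  [22]
3. n1.sig = 21  [S.key + 11]
4. n1.lim = false  [S.key > 10]
5. n2.mk = false  [terminal]
6. n3.tag = 5  [B.sig * 2 - 37]
7. n4.ok = 16  [16]
8. n4.key = 24  [C₀.tag * 2 + 14]
9. n5.ok = 15  [D₀.key - 9]
10. n5.key = 11  [D₀.key * 3 - 61]
11. n6.tag = 0  [terminal]
12. n7.live = "vz"  [terminal]
13. n8.mk = true  [terminal]
14. n5.wid = 0  [a.tag]
15. n9.tag = 16  [16]
16. n10.mk = true  [terminal]
17. n11.live = "zv"  [terminal]
18. n12.cnt = -1  [terminal]
19. n9.lab = false  [e.mk == false]
20. n9.fin = "qq"  ["qq"]
21. n9.sig = 10  [C.tag - 6]
22. n13.fin = true  [C.lab == false]
23. n14.tag = -6  [terminal]
24. n15.mk = true  [terminal]
25. n16.live = "rn"  [terminal]
26. n13.idx = "zz"  ["zz"]
27. n4.wid = 28  [D₀.key * -2 + 76]
28. n17.tag = 23  [C₀.tag + 18]
29. n18.live = "pn"  [terminal]
30. n19.ok = 7  [C.tag - 16]
31. n19.key = 1  [len(d.live) - 1]
32. n20.fin = 27  [terminal]
33. n21.mk = false  [terminal]
34. n22.cnt = 19  [terminal]
35. n19.wid = 5  [D.key + 4]
36. n17.lab = false  [D.wid > 5]
37. n17.fin = "yz"  ["yz"]
38. n17.sig = 2  [C.tag + D.wid - 26]
39. n3.lab = true  [C₁.lab == false]
40. n3.fin = "zk"  ["zk"]
41. n3.sig = 22  [D.wid + C₁.sig - 8]
42. n23.ok = 24  [B.sig + 3]
43. n23.key = 17  [B.pre - 5]
44. n24.pre = 5  [D.key * 2 - 29]
45. n24.sig = 26  [D.ok + 2]
46. n24.lim = false  [D.key > 17]
47. n25.cnt = -5  [terminal]
48. n26.ok = -2  [B.sig + h.cnt - 23]
49. n26.key = 4  [B.sig + h.cnt - 17]
50. n27.live = "uk"  [terminal]
51. n26.wid = -1  [D.key - 5]
52. n24.live = 21  [21]
53. n23.wid = -6  [D.key * 2 - 40]
54. n1.live = 12  [D.wid + B.pre - 4]
55. n0.depth = -4  [B.live + S.key - 26]
56. n0.hot = true  [S.key > 9]

22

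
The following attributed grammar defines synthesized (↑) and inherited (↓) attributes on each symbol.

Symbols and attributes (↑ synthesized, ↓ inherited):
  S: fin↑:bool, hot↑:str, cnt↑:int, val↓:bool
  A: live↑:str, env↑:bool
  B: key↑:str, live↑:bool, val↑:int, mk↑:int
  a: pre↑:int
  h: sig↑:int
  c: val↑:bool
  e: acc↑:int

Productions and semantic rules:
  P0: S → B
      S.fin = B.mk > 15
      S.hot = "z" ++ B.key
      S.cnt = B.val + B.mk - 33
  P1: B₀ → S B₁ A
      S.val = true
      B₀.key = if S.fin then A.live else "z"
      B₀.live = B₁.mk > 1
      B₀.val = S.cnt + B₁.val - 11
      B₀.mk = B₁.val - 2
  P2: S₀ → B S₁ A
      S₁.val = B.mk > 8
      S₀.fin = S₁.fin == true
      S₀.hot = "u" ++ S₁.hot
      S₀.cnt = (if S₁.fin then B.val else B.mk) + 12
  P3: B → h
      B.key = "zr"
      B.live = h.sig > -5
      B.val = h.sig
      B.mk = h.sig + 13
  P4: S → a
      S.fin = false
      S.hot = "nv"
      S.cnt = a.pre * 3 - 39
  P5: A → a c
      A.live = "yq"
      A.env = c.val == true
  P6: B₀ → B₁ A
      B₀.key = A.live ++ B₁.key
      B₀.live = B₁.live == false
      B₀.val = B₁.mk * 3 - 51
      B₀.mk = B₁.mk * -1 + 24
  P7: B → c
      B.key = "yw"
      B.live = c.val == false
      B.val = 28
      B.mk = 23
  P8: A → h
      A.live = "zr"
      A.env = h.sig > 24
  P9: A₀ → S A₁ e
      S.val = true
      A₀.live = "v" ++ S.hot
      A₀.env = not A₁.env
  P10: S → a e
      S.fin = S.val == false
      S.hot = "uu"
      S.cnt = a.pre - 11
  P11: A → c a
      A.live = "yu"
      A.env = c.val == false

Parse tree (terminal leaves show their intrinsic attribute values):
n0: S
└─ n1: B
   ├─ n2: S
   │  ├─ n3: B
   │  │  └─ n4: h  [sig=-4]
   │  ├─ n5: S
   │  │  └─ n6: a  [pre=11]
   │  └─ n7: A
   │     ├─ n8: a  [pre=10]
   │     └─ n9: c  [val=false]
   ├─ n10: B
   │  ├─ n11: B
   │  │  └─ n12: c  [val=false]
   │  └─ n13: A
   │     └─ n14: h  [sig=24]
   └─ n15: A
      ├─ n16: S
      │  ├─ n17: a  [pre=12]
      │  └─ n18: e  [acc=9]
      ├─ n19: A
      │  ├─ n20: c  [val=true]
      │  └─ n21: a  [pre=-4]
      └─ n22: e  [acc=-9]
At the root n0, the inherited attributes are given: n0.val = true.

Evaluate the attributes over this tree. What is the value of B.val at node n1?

1. n0.val = true  [given at root]
2. n2.val = true  [true]
3. n4.sig = -4  [terminal]
4. n3.key = "zr"  ["zr"]
5. n3.live = true  [h.sig > -5]
6. n3.val = -4  [h.sig]
7. n3.mk = 9  [h.sig + 13]
8. n5.val = true  [B.mk > 8]
9. n6.pre = 11  [terminal]
10. n5.fin = false  [false]
11. n5.hot = "nv"  ["nv"]
12. n5.cnt = -6  [a.pre * 3 - 39]
13. n8.pre = 10  [terminal]
14. n9.val = false  [terminal]
15. n7.live = "yq"  ["yq"]
16. n7.env = false  [c.val == true]
17. n2.fin = false  [S₁.fin == true]
18. n2.hot = "unv"  ["u" ++ S₁.hot]
19. n2.cnt = 21  [(if S₁.fin then B.val else B.mk) + 12]
20. n12.val = false  [terminal]
21. n11.key = "yw"  ["yw"]
22. n11.live = true  [c.val == false]
23. n11.val = 28  [28]
24. n11.mk = 23  [23]
25. n14.sig = 24  [terminal]
26. n13.live = "zr"  ["zr"]
27. n13.env = false  [h.sig > 24]
28. n10.key = "zryw"  [A.live ++ B₁.key]
29. n10.live = false  [B₁.live == false]
30. n10.val = 18  [B₁.mk * 3 - 51]
31. n10.mk = 1  [B₁.mk * -1 + 24]
32. n16.val = true  [true]
33. n17.pre = 12  [terminal]
34. n18.acc = 9  [terminal]
35. n16.fin = false  [S.val == false]
36. n16.hot = "uu"  ["uu"]
37. n16.cnt = 1  [a.pre - 11]
38. n20.val = true  [terminal]
39. n21.pre = -4  [terminal]
40. n19.live = "yu"  ["yu"]
41. n19.env = false  [c.val == false]
42. n22.acc = -9  [terminal]
43. n15.live = "vuu"  ["v" ++ S.hot]
44. n15.env = true  [not A₁.env]
45. n1.key = "z"  [if S.fin then A.live else "z"]
46. n1.live = false  [B₁.mk > 1]
47. n1.val = 28  [S.cnt + B₁.val - 11]
48. n1.mk = 16  [B₁.val - 2]
49. n0.fin = true  [B.mk > 15]
50. n0.hot = "zz"  ["z" ++ B.key]
51. n0.cnt = 11  [B.val + B.mk - 33]

28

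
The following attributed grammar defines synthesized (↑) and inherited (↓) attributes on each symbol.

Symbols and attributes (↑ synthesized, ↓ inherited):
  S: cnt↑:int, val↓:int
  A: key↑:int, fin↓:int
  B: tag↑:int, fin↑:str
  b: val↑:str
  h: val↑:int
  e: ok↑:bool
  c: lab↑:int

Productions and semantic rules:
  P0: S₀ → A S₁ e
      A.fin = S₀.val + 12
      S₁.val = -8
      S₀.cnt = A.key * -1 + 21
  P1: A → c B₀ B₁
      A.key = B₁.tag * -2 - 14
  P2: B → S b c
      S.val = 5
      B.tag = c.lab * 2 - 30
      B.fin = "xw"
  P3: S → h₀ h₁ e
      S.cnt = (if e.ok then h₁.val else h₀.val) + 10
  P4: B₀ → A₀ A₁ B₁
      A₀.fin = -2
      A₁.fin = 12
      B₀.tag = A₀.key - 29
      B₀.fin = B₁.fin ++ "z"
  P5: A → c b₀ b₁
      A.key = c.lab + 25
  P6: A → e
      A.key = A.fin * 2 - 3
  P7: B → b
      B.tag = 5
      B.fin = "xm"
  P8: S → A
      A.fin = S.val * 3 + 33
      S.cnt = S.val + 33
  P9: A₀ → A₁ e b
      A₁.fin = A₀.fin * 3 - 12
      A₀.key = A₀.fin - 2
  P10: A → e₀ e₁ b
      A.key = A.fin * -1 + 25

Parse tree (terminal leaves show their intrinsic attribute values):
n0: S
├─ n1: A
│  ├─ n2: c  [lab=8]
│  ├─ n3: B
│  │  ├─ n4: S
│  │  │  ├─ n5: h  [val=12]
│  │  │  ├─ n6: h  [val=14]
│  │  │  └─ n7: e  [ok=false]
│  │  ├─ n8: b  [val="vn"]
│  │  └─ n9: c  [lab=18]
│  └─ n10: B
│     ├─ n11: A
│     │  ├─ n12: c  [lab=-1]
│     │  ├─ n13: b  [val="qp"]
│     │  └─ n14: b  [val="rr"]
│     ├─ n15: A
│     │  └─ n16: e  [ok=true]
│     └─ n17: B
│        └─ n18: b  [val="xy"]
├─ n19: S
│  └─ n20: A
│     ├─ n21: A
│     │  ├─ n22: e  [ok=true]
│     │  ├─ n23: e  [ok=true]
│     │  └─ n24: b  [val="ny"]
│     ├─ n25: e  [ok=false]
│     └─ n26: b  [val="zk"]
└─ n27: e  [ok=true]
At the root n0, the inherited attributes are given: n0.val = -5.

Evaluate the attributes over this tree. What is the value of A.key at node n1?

1. n0.val = -5  [given at root]
2. n1.fin = 7  [S₀.val + 12]
3. n2.lab = 8  [terminal]
4. n4.val = 5  [5]
5. n5.val = 12  [terminal]
6. n6.val = 14  [terminal]
7. n7.ok = false  [terminal]
8. n4.cnt = 22  [(if e.ok then h₁.val else h₀.val) + 10]
9. n8.val = "vn"  [terminal]
10. n9.lab = 18  [terminal]
11. n3.tag = 6  [c.lab * 2 - 30]
12. n3.fin = "xw"  ["xw"]
13. n11.fin = -2  [-2]
14. n12.lab = -1  [terminal]
15. n13.val = "qp"  [terminal]
16. n14.val = "rr"  [terminal]
17. n11.key = 24  [c.lab + 25]
18. n15.fin = 12  [12]
19. n16.ok = true  [terminal]
20. n15.key = 21  [A.fin * 2 - 3]
21. n18.val = "xy"  [terminal]
22. n17.tag = 5  [5]
23. n17.fin = "xm"  ["xm"]
24. n10.tag = -5  [A₀.key - 29]
25. n10.fin = "xmz"  [B₁.fin ++ "z"]
26. n1.key = -4  [B₁.tag * -2 - 14]
27. n19.val = -8  [-8]
28. n20.fin = 9  [S.val * 3 + 33]
29. n21.fin = 15  [A₀.fin * 3 - 12]
30. n22.ok = true  [terminal]
31. n23.ok = true  [terminal]
32. n24.val = "ny"  [terminal]
33. n21.key = 10  [A.fin * -1 + 25]
34. n25.ok = false  [terminal]
35. n26.val = "zk"  [terminal]
36. n20.key = 7  [A₀.fin - 2]
37. n19.cnt = 25  [S.val + 33]
38. n27.ok = true  [terminal]
39. n0.cnt = 25  [A.key * -1 + 21]

-4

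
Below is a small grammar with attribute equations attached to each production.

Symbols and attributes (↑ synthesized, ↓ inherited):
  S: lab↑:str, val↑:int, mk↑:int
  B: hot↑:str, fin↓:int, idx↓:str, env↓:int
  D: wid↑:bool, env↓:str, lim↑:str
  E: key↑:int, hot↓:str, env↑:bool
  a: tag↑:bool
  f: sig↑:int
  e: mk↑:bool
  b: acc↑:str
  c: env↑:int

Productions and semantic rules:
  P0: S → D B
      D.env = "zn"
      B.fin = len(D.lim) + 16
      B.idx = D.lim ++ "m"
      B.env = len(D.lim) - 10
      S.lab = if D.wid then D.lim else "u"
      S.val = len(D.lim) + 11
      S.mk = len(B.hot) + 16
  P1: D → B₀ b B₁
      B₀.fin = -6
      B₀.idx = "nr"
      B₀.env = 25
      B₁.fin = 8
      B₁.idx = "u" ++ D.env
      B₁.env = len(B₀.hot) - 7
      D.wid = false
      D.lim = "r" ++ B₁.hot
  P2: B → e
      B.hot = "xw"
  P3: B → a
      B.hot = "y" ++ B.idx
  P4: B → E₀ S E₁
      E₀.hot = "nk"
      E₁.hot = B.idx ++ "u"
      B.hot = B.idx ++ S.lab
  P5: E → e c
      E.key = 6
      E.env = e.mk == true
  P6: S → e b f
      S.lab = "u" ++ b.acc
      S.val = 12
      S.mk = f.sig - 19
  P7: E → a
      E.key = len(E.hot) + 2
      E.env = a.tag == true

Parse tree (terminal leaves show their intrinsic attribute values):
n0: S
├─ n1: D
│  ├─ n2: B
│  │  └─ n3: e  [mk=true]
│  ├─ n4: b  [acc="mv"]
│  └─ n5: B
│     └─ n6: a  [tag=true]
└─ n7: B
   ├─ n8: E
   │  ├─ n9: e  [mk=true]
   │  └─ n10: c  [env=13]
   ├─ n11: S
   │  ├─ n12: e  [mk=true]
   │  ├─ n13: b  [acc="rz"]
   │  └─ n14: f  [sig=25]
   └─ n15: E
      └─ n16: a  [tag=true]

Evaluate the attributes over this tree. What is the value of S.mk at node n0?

1. n1.env = "zn"  ["zn"]
2. n2.fin = -6  [-6]
3. n2.idx = "nr"  ["nr"]
4. n2.env = 25  [25]
5. n3.mk = true  [terminal]
6. n2.hot = "xw"  ["xw"]
7. n4.acc = "mv"  [terminal]
8. n5.fin = 8  [8]
9. n5.idx = "uzn"  ["u" ++ D.env]
10. n5.env = -5  [len(B₀.hot) - 7]
11. n6.tag = true  [terminal]
12. n5.hot = "yuzn"  ["y" ++ B.idx]
13. n1.wid = false  [false]
14. n1.lim = "ryuzn"  ["r" ++ B₁.hot]
15. n7.fin = 21  [len(D.lim) + 16]
16. n7.idx = "ryuznm"  [D.lim ++ "m"]
17. n7.env = -5  [len(D.lim) - 10]
18. n8.hot = "nk"  ["nk"]
19. n9.mk = true  [terminal]
20. n10.env = 13  [terminal]
21. n8.key = 6  [6]
22. n8.env = true  [e.mk == true]
23. n12.mk = true  [terminal]
24. n13.acc = "rz"  [terminal]
25. n14.sig = 25  [terminal]
26. n11.lab = "urz"  ["u" ++ b.acc]
27. n11.val = 12  [12]
28. n11.mk = 6  [f.sig - 19]
29. n15.hot = "ryuznmu"  [B.idx ++ "u"]
30. n16.tag = true  [terminal]
31. n15.key = 9  [len(E.hot) + 2]
32. n15.env = true  [a.tag == true]
33. n7.hot = "ryuznmurz"  [B.idx ++ S.lab]
34. n0.lab = "u"  [if D.wid then D.lim else "u"]
35. n0.val = 16  [len(D.lim) + 11]
36. n0.mk = 25  [len(B.hot) + 16]

25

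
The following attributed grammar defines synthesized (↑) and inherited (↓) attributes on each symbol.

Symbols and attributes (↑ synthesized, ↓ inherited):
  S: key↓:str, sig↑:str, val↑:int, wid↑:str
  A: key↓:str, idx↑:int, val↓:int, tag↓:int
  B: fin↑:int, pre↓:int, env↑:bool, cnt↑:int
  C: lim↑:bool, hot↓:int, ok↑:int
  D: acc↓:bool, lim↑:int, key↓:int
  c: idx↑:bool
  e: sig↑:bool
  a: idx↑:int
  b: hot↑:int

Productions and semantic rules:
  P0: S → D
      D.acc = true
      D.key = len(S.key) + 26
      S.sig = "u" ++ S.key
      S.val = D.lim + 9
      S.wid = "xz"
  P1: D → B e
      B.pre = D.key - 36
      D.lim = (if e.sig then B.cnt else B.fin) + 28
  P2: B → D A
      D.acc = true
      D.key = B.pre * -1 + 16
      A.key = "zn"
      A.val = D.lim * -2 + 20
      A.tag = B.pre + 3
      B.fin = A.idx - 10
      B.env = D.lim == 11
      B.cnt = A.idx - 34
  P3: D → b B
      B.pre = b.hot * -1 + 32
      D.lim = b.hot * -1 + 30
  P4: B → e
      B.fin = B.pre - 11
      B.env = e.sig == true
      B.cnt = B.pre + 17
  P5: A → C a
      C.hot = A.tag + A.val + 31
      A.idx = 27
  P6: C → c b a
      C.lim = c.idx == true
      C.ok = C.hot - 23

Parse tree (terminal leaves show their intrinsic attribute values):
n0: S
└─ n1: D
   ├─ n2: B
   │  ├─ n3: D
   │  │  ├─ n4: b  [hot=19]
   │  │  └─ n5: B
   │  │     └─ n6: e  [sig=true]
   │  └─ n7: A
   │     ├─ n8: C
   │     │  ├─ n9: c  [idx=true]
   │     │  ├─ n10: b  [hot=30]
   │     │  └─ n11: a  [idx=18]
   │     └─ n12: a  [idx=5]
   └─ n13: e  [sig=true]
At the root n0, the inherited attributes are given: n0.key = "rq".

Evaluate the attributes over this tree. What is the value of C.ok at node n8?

1. n0.key = "rq"  [given at root]
2. n1.acc = true  [true]
3. n1.key = 28  [len(S.key) + 26]
4. n2.pre = -8  [D.key - 36]
5. n3.acc = true  [true]
6. n3.key = 24  [B.pre * -1 + 16]
7. n4.hot = 19  [terminal]
8. n5.pre = 13  [b.hot * -1 + 32]
9. n6.sig = true  [terminal]
10. n5.fin = 2  [B.pre - 11]
11. n5.env = true  [e.sig == true]
12. n5.cnt = 30  [B.pre + 17]
13. n3.lim = 11  [b.hot * -1 + 30]
14. n7.key = "zn"  ["zn"]
15. n7.val = -2  [D.lim * -2 + 20]
16. n7.tag = -5  [B.pre + 3]
17. n8.hot = 24  [A.tag + A.val + 31]
18. n9.idx = true  [terminal]
19. n10.hot = 30  [terminal]
20. n11.idx = 18  [terminal]
21. n8.lim = true  [c.idx == true]
22. n8.ok = 1  [C.hot - 23]
23. n12.idx = 5  [terminal]
24. n7.idx = 27  [27]
25. n2.fin = 17  [A.idx - 10]
26. n2.env = true  [D.lim == 11]
27. n2.cnt = -7  [A.idx - 34]
28. n13.sig = true  [terminal]
29. n1.lim = 21  [(if e.sig then B.cnt else B.fin) + 28]
30. n0.sig = "urq"  ["u" ++ S.key]
31. n0.val = 30  [D.lim + 9]
32. n0.wid = "xz"  ["xz"]

1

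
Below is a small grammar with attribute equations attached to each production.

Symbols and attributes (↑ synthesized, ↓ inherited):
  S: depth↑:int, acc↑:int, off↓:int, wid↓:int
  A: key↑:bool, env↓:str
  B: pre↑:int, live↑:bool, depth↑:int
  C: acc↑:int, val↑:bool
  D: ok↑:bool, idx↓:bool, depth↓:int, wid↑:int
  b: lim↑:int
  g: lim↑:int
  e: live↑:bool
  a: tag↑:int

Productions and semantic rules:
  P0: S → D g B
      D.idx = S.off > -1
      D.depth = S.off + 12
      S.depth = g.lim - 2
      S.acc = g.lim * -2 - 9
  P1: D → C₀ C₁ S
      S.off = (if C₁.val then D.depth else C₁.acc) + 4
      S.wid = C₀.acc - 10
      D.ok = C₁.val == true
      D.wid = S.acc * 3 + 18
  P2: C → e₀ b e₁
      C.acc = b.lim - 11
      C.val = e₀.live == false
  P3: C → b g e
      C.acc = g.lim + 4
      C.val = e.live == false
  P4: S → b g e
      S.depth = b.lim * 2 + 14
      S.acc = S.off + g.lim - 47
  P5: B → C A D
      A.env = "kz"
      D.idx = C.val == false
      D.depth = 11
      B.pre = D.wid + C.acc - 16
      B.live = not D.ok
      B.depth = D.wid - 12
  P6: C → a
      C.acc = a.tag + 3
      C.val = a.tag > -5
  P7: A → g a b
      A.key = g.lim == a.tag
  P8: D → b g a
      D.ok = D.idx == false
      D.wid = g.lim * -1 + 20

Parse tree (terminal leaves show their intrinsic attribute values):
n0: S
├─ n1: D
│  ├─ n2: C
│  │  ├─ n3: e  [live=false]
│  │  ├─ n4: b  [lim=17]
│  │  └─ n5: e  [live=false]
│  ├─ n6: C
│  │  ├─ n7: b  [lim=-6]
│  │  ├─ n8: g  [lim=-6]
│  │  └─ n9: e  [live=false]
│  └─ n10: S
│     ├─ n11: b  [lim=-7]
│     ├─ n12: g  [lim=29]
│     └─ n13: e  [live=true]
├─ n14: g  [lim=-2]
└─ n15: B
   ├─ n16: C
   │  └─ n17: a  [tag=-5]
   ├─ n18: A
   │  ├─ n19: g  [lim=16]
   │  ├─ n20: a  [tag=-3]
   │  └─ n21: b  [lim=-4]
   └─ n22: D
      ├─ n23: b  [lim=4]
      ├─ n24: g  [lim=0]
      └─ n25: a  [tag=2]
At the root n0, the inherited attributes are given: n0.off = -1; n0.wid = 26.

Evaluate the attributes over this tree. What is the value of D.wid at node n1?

9

1. n0.off = -1  [given at root]
2. n0.wid = 26  [given at root]
3. n1.idx = false  [S.off > -1]
4. n1.depth = 11  [S.off + 12]
5. n3.live = false  [terminal]
6. n4.lim = 17  [terminal]
7. n5.live = false  [terminal]
8. n2.acc = 6  [b.lim - 11]
9. n2.val = true  [e₀.live == false]
10. n7.lim = -6  [terminal]
11. n8.lim = -6  [terminal]
12. n9.live = false  [terminal]
13. n6.acc = -2  [g.lim + 4]
14. n6.val = true  [e.live == false]
15. n10.off = 15  [(if C₁.val then D.depth else C₁.acc) + 4]
16. n10.wid = -4  [C₀.acc - 10]
17. n11.lim = -7  [terminal]
18. n12.lim = 29  [terminal]
19. n13.live = true  [terminal]
20. n10.depth = 0  [b.lim * 2 + 14]
21. n10.acc = -3  [S.off + g.lim - 47]
22. n1.ok = true  [C₁.val == true]
23. n1.wid = 9  [S.acc * 3 + 18]
24. n14.lim = -2  [terminal]
25. n17.tag = -5  [terminal]
26. n16.acc = -2  [a.tag + 3]
27. n16.val = false  [a.tag > -5]
28. n18.env = "kz"  ["kz"]
29. n19.lim = 16  [terminal]
30. n20.tag = -3  [terminal]
31. n21.lim = -4  [terminal]
32. n18.key = false  [g.lim == a.tag]
33. n22.idx = true  [C.val == false]
34. n22.depth = 11  [11]
35. n23.lim = 4  [terminal]
36. n24.lim = 0  [terminal]
37. n25.tag = 2  [terminal]
38. n22.ok = false  [D.idx == false]
39. n22.wid = 20  [g.lim * -1 + 20]
40. n15.pre = 2  [D.wid + C.acc - 16]
41. n15.live = true  [not D.ok]
42. n15.depth = 8  [D.wid - 12]
43. n0.depth = -4  [g.lim - 2]
44. n0.acc = -5  [g.lim * -2 - 9]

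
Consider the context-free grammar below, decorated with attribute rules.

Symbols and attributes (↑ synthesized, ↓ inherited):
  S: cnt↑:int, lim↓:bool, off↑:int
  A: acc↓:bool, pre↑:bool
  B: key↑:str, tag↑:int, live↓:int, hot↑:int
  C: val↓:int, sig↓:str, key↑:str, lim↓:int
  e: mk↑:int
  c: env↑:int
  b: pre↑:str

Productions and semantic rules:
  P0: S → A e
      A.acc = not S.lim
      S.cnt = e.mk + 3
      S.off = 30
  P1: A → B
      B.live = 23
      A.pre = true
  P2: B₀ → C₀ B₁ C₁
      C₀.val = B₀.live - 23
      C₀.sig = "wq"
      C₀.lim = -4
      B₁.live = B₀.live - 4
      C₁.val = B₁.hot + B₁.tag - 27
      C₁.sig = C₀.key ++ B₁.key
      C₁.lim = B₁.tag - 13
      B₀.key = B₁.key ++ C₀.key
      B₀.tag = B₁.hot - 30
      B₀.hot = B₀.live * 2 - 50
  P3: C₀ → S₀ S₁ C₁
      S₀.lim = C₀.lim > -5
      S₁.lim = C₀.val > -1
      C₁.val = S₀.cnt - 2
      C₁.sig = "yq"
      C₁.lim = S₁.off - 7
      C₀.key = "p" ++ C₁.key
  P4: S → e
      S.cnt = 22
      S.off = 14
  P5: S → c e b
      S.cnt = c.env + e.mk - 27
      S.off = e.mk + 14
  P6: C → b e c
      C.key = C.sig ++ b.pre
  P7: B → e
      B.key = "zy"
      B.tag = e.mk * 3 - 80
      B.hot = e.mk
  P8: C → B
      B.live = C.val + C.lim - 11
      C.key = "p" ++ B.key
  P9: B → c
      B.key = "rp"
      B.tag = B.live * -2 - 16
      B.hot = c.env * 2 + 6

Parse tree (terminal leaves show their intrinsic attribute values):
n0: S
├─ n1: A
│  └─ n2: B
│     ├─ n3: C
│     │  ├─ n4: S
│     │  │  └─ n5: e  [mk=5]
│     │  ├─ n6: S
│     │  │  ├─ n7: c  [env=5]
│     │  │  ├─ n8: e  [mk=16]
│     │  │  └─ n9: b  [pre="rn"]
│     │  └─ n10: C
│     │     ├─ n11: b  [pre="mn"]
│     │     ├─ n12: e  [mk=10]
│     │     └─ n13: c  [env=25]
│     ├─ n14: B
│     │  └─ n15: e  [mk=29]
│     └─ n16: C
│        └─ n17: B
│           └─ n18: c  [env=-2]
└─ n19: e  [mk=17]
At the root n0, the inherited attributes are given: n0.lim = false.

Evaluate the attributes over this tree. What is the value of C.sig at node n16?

1. n0.lim = false  [given at root]
2. n1.acc = true  [not S.lim]
3. n2.live = 23  [23]
4. n3.val = 0  [B₀.live - 23]
5. n3.sig = "wq"  ["wq"]
6. n3.lim = -4  [-4]
7. n4.lim = true  [C₀.lim > -5]
8. n5.mk = 5  [terminal]
9. n4.cnt = 22  [22]
10. n4.off = 14  [14]
11. n6.lim = true  [C₀.val > -1]
12. n7.env = 5  [terminal]
13. n8.mk = 16  [terminal]
14. n9.pre = "rn"  [terminal]
15. n6.cnt = -6  [c.env + e.mk - 27]
16. n6.off = 30  [e.mk + 14]
17. n10.val = 20  [S₀.cnt - 2]
18. n10.sig = "yq"  ["yq"]
19. n10.lim = 23  [S₁.off - 7]
20. n11.pre = "mn"  [terminal]
21. n12.mk = 10  [terminal]
22. n13.env = 25  [terminal]
23. n10.key = "yqmn"  [C.sig ++ b.pre]
24. n3.key = "pyqmn"  ["p" ++ C₁.key]
25. n14.live = 19  [B₀.live - 4]
26. n15.mk = 29  [terminal]
27. n14.key = "zy"  ["zy"]
28. n14.tag = 7  [e.mk * 3 - 80]
29. n14.hot = 29  [e.mk]
30. n16.val = 9  [B₁.hot + B₁.tag - 27]
31. n16.sig = "pyqmnzy"  [C₀.key ++ B₁.key]
32. n16.lim = -6  [B₁.tag - 13]
33. n17.live = -8  [C.val + C.lim - 11]
34. n18.env = -2  [terminal]
35. n17.key = "rp"  ["rp"]
36. n17.tag = 0  [B.live * -2 - 16]
37. n17.hot = 2  [c.env * 2 + 6]
38. n16.key = "prp"  ["p" ++ B.key]
39. n2.key = "zypyqmn"  [B₁.key ++ C₀.key]
40. n2.tag = -1  [B₁.hot - 30]
41. n2.hot = -4  [B₀.live * 2 - 50]
42. n1.pre = true  [true]
43. n19.mk = 17  [terminal]
44. n0.cnt = 20  [e.mk + 3]
45. n0.off = 30  [30]

"pyqmnzy"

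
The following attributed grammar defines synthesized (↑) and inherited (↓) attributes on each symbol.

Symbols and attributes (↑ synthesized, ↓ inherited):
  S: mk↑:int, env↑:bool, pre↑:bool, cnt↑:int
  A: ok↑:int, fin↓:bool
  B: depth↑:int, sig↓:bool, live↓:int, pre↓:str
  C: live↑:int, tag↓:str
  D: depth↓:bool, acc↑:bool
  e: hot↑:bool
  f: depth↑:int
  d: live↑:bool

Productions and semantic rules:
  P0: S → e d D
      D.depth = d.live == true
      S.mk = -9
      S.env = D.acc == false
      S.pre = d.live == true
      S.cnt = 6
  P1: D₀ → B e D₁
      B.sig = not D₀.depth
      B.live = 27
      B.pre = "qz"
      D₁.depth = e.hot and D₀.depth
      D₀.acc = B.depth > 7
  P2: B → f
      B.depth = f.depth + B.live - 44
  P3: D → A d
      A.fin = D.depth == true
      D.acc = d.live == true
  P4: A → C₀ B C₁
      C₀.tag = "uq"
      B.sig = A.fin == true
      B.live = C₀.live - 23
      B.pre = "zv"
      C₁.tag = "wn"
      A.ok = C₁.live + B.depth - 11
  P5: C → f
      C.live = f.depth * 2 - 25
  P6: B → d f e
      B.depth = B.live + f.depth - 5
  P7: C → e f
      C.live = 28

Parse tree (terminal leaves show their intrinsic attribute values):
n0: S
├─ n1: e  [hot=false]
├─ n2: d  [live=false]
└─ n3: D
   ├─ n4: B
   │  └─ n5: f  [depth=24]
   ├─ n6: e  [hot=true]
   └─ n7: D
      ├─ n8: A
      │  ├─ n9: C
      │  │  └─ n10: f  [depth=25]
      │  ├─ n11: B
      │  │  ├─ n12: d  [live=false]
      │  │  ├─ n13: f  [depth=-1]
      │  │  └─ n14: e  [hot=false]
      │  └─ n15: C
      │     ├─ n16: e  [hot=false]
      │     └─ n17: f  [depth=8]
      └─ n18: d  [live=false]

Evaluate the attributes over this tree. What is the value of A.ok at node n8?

13

1. n1.hot = false  [terminal]
2. n2.live = false  [terminal]
3. n3.depth = false  [d.live == true]
4. n4.sig = true  [not D₀.depth]
5. n4.live = 27  [27]
6. n4.pre = "qz"  ["qz"]
7. n5.depth = 24  [terminal]
8. n4.depth = 7  [f.depth + B.live - 44]
9. n6.hot = true  [terminal]
10. n7.depth = false  [e.hot and D₀.depth]
11. n8.fin = false  [D.depth == true]
12. n9.tag = "uq"  ["uq"]
13. n10.depth = 25  [terminal]
14. n9.live = 25  [f.depth * 2 - 25]
15. n11.sig = false  [A.fin == true]
16. n11.live = 2  [C₀.live - 23]
17. n11.pre = "zv"  ["zv"]
18. n12.live = false  [terminal]
19. n13.depth = -1  [terminal]
20. n14.hot = false  [terminal]
21. n11.depth = -4  [B.live + f.depth - 5]
22. n15.tag = "wn"  ["wn"]
23. n16.hot = false  [terminal]
24. n17.depth = 8  [terminal]
25. n15.live = 28  [28]
26. n8.ok = 13  [C₁.live + B.depth - 11]
27. n18.live = false  [terminal]
28. n7.acc = false  [d.live == true]
29. n3.acc = false  [B.depth > 7]
30. n0.mk = -9  [-9]
31. n0.env = true  [D.acc == false]
32. n0.pre = false  [d.live == true]
33. n0.cnt = 6  [6]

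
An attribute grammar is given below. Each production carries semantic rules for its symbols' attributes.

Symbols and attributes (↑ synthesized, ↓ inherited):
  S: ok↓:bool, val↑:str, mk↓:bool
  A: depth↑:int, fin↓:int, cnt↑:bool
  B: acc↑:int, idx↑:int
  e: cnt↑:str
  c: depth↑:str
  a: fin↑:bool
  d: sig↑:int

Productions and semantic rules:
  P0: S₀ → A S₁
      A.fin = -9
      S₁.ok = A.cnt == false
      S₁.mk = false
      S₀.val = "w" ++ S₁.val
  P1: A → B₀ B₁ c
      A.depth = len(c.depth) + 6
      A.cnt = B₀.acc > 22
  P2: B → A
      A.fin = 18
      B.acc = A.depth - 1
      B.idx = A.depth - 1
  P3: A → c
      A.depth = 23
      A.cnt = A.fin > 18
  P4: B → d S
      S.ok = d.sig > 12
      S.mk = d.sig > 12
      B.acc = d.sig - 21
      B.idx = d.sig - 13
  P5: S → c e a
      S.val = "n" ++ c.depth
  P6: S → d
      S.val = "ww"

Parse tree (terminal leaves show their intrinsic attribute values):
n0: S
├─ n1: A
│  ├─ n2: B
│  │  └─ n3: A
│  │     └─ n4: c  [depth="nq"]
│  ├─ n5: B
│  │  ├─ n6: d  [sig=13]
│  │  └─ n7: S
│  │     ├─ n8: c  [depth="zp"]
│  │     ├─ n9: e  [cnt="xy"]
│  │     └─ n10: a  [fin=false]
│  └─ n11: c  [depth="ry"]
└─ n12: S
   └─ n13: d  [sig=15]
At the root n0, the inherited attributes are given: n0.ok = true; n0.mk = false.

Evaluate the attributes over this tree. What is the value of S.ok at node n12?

true

1. n0.ok = true  [given at root]
2. n0.mk = false  [given at root]
3. n1.fin = -9  [-9]
4. n3.fin = 18  [18]
5. n4.depth = "nq"  [terminal]
6. n3.depth = 23  [23]
7. n3.cnt = false  [A.fin > 18]
8. n2.acc = 22  [A.depth - 1]
9. n2.idx = 22  [A.depth - 1]
10. n6.sig = 13  [terminal]
11. n7.ok = true  [d.sig > 12]
12. n7.mk = true  [d.sig > 12]
13. n8.depth = "zp"  [terminal]
14. n9.cnt = "xy"  [terminal]
15. n10.fin = false  [terminal]
16. n7.val = "nzp"  ["n" ++ c.depth]
17. n5.acc = -8  [d.sig - 21]
18. n5.idx = 0  [d.sig - 13]
19. n11.depth = "ry"  [terminal]
20. n1.depth = 8  [len(c.depth) + 6]
21. n1.cnt = false  [B₀.acc > 22]
22. n12.ok = true  [A.cnt == false]
23. n12.mk = false  [false]
24. n13.sig = 15  [terminal]
25. n12.val = "ww"  ["ww"]
26. n0.val = "www"  ["w" ++ S₁.val]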